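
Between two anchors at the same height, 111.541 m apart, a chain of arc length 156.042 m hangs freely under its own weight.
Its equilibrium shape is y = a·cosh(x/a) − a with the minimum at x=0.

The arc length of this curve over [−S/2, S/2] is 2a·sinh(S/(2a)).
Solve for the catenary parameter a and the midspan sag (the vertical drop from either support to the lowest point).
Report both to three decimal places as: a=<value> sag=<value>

seed: a₀ = √(S³/(24(L−S))) = √(111.541³/(24·44.501)) = 36.046350
iter 1: u=1.547189  f(a)=+5.640e+00  f'(a)=-3.113e+00  a ← 36.046350 − (+5.640e+00/-3.113e+00) = 37.858181
iter 2: u=1.473143  f(a)=+4.531e-01  f'(a)=-2.631e+00  a ← 37.858181 − (+4.531e-01/-2.631e+00) = 38.030404
iter 3: u=1.466471  f(a)=+3.490e-03  f'(a)=-2.591e+00  a ← 38.030404 − (+3.490e-03/-2.591e+00) = 38.031751
iter 4: u=1.466419  f(a)=+2.105e-07  f'(a)=-2.590e+00  a ← 38.031751 − (+2.105e-07/-2.590e+00) = 38.031751
iter 5: u=1.466419  f(a)=+0.000e+00  f'(a)=-2.590e+00  a ← 38.031751 − (+0.000e+00/-2.590e+00) = 38.031751
converged: |Δa| < 1e-12 after 5 iterations
sag = a·(cosh(S/(2a)) − 1) = 38.031751·(cosh(1.466419) − 1) = 48.765084
T_max/T_min = cosh(S/(2a)) = 2.282220

a=38.032 sag=48.765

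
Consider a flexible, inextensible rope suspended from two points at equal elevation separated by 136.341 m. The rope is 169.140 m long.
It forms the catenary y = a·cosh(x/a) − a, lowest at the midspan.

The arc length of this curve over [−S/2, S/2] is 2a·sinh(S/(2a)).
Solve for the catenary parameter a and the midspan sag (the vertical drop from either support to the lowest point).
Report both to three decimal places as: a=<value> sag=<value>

a=58.685 sag=44.252

seed: a₀ = √(S³/(24(L−S))) = √(136.341³/(24·32.799)) = 56.741889
iter 1: u=1.201414  f(a)=+2.450e+00  f'(a)=-1.332e+00  a ← 56.741889 − (+2.450e+00/-1.332e+00) = 58.581605
iter 2: u=1.163684  f(a)=+1.242e-01  f'(a)=-1.200e+00  a ← 58.581605 − (+1.242e-01/-1.200e+00) = 58.685121
iter 3: u=1.161632  f(a)=+3.569e-04  f'(a)=-1.193e+00  a ← 58.685121 − (+3.569e-04/-1.193e+00) = 58.685420
iter 4: u=1.161626  f(a)=+2.966e-09  f'(a)=-1.193e+00  a ← 58.685420 − (+2.966e-09/-1.193e+00) = 58.685420
iter 5: u=1.161626  f(a)=+5.684e-14  f'(a)=-1.193e+00  a ← 58.685420 − (+5.684e-14/-1.193e+00) = 58.685420
converged: |Δa| < 1e-12 after 5 iterations
sag = a·(cosh(S/(2a)) − 1) = 58.685420·(cosh(1.161626) − 1) = 44.251762
T_max/T_min = cosh(S/(2a)) = 1.754050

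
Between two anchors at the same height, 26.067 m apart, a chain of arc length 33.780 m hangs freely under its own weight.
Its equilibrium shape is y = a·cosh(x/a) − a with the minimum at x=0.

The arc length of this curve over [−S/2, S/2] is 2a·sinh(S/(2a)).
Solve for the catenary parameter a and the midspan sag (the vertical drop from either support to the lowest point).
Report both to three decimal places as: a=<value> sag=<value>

a=10.189 sag=9.536

seed: a₀ = √(S³/(24(L−S))) = √(26.067³/(24·7.713)) = 9.781812
iter 1: u=1.332422  f(a)=+7.143e-01  f'(a)=-1.875e+00  a ← 9.781812 − (+7.143e-01/-1.875e+00) = 10.162720
iter 2: u=1.282481  f(a)=+4.384e-02  f'(a)=-1.652e+00  a ← 10.162720 − (+4.384e-02/-1.652e+00) = 10.189267
iter 3: u=1.279140  f(a)=+1.891e-04  f'(a)=-1.637e+00  a ← 10.189267 − (+1.891e-04/-1.637e+00) = 10.189383
iter 4: u=1.279126  f(a)=+3.549e-09  f'(a)=-1.637e+00  a ← 10.189383 − (+3.549e-09/-1.637e+00) = 10.189383
iter 5: u=1.279126  f(a)=+7.105e-15  f'(a)=-1.637e+00  a ← 10.189383 − (+7.105e-15/-1.637e+00) = 10.189383
converged: |Δa| < 1e-12 after 5 iterations
sag = a·(cosh(S/(2a)) − 1) = 10.189383·(cosh(1.279126) − 1) = 9.536124
T_max/T_min = cosh(S/(2a)) = 1.935888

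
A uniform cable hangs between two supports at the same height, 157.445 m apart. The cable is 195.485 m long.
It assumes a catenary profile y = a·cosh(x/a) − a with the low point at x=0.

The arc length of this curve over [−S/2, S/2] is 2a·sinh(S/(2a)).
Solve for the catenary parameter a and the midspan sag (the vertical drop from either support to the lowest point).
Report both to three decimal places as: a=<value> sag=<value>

seed: a₀ = √(S³/(24(L−S))) = √(157.445³/(24·38.040)) = 65.383390
iter 1: u=1.204014  f(a)=+2.854e+00  f'(a)=-1.341e+00  a ← 65.383390 − (+2.854e+00/-1.341e+00) = 67.511509
iter 2: u=1.166060  f(a)=+1.453e-01  f'(a)=-1.208e+00  a ← 67.511509 − (+1.453e-01/-1.208e+00) = 67.631788
iter 3: u=1.163987  f(a)=+4.211e-04  f'(a)=-1.201e+00  a ← 67.631788 − (+4.211e-04/-1.201e+00) = 67.632139
iter 4: u=1.163981  f(a)=+3.559e-09  f'(a)=-1.201e+00  a ← 67.632139 − (+3.559e-09/-1.201e+00) = 67.632139
iter 5: u=1.163981  f(a)=+2.842e-14  f'(a)=-1.201e+00  a ← 67.632139 − (+2.842e-14/-1.201e+00) = 67.632139
converged: |Δa| < 1e-12 after 5 iterations
sag = a·(cosh(S/(2a)) − 1) = 67.632139·(cosh(1.163981) − 1) = 51.227873
T_max/T_min = cosh(S/(2a)) = 1.757449

a=67.632 sag=51.228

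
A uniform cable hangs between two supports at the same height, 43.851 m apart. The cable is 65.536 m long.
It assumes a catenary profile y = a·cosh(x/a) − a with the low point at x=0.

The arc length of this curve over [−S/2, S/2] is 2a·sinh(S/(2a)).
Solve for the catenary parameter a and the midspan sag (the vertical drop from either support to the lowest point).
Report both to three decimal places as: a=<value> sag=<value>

a=13.583 sag=21.889

seed: a₀ = √(S³/(24(L−S))) = √(43.851³/(24·21.685)) = 12.728696
iter 1: u=1.722525  f(a)=+3.454e+00  f'(a)=-4.531e+00  a ← 12.728696 − (+3.454e+00/-4.531e+00) = 13.490917
iter 2: u=1.625205  f(a)=+3.346e-01  f'(a)=-3.693e+00  a ← 13.490917 − (+3.346e-01/-3.693e+00) = 13.581525
iter 3: u=1.614362  f(a)=+3.883e-03  f'(a)=-3.607e+00  a ← 13.581525 − (+3.883e-03/-3.607e+00) = 13.582601
iter 4: u=1.614234  f(a)=+5.363e-07  f'(a)=-3.606e+00  a ← 13.582601 − (+5.363e-07/-3.606e+00) = 13.582601
iter 5: u=1.614234  f(a)=+1.421e-14  f'(a)=-3.606e+00  a ← 13.582601 − (+1.421e-14/-3.606e+00) = 13.582601
converged: |Δa| < 1e-12 after 5 iterations
sag = a·(cosh(S/(2a)) − 1) = 13.582601·(cosh(1.614234) − 1) = 21.888921
T_max/T_min = cosh(S/(2a)) = 2.611541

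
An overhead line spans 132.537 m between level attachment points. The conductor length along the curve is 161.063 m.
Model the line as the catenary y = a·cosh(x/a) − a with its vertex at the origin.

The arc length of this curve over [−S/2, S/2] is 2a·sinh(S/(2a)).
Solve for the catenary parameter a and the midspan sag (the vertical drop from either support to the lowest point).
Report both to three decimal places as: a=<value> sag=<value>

a=60.111 sag=40.381

seed: a₀ = √(S³/(24(L−S))) = √(132.537³/(24·28.526)) = 58.314915
iter 1: u=1.136390  f(a)=+1.900e+00  f'(a)=-1.111e+00  a ← 58.314915 − (+1.900e+00/-1.111e+00) = 60.025224
iter 2: u=1.104011  f(a)=+8.677e-02  f'(a)=-1.011e+00  a ← 60.025224 − (+8.677e-02/-1.011e+00) = 60.111029
iter 3: u=1.102435  f(a)=+2.003e-04  f'(a)=-1.007e+00  a ← 60.111029 − (+2.003e-04/-1.007e+00) = 60.111228
iter 4: u=1.102431  f(a)=+1.072e-09  f'(a)=-1.007e+00  a ← 60.111228 − (+1.072e-09/-1.007e+00) = 60.111228
iter 5: u=1.102431  f(a)=+2.842e-14  f'(a)=-1.007e+00  a ← 60.111228 − (+2.842e-14/-1.007e+00) = 60.111228
converged: |Δa| < 1e-12 after 5 iterations
sag = a·(cosh(S/(2a)) − 1) = 60.111228·(cosh(1.102431) − 1) = 40.380972
T_max/T_min = cosh(S/(2a)) = 1.671771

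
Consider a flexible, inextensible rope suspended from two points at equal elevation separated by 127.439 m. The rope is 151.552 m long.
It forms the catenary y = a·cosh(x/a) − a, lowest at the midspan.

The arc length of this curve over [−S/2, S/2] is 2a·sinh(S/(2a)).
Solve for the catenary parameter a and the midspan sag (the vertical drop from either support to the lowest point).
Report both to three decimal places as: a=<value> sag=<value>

seed: a₀ = √(S³/(24(L−S))) = √(127.439³/(24·24.113)) = 59.802906
iter 1: u=1.065492  f(a)=+1.406e+00  f'(a)=-9.018e-01  a ← 59.802906 − (+1.406e+00/-9.018e-01) = 61.362449
iter 2: u=1.038412  f(a)=+5.689e-02  f'(a)=-8.301e-01  a ← 61.362449 − (+5.689e-02/-8.301e-01) = 61.430980
iter 3: u=1.037254  f(a)=+1.018e-04  f'(a)=-8.272e-01  a ← 61.430980 − (+1.018e-04/-8.272e-01) = 61.431103
iter 4: u=1.037251  f(a)=+3.271e-10  f'(a)=-8.272e-01  a ← 61.431103 − (+3.271e-10/-8.272e-01) = 61.431103
iter 5: u=1.037251  f(a)=+2.842e-14  f'(a)=-8.272e-01  a ← 61.431103 − (+2.842e-14/-8.272e-01) = 61.431103
converged: |Δa| < 1e-12 after 5 iterations
sag = a·(cosh(S/(2a)) − 1) = 61.431103·(cosh(1.037251) − 1) = 36.117770
T_max/T_min = cosh(S/(2a)) = 1.587939

a=61.431 sag=36.118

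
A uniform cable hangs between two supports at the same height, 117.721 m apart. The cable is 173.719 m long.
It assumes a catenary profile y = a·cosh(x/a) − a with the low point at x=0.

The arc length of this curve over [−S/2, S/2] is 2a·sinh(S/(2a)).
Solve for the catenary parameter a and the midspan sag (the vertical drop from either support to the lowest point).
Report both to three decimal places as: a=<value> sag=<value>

a=37.097 sag=57.353

seed: a₀ = √(S³/(24(L−S))) = √(117.721³/(24·55.998)) = 34.840874
iter 1: u=1.689409  f(a)=+8.556e+00  f'(a)=-4.231e+00  a ← 34.840874 − (+8.556e+00/-4.231e+00) = 36.863374
iter 2: u=1.596720  f(a)=+8.016e-01  f'(a)=-3.472e+00  a ← 36.863374 − (+8.016e-01/-3.472e+00) = 37.094262
iter 3: u=1.586782  f(a)=+8.642e-03  f'(a)=-3.397e+00  a ← 37.094262 − (+8.642e-03/-3.397e+00) = 37.096806
iter 4: u=1.586673  f(a)=+1.028e-06  f'(a)=-3.397e+00  a ← 37.096806 − (+1.028e-06/-3.397e+00) = 37.096806
iter 5: u=1.586673  f(a)=+2.842e-14  f'(a)=-3.397e+00  a ← 37.096806 − (+2.842e-14/-3.397e+00) = 37.096806
converged: |Δa| < 1e-12 after 5 iterations
sag = a·(cosh(S/(2a)) − 1) = 37.096806·(cosh(1.586673) − 1) = 57.352894
T_max/T_min = cosh(S/(2a)) = 2.546033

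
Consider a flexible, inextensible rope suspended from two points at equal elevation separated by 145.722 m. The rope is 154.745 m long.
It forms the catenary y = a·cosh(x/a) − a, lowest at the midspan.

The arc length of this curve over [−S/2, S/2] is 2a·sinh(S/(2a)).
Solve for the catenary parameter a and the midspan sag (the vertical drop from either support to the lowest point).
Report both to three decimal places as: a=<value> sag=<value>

a=120.633 sag=22.681

seed: a₀ = √(S³/(24(L−S))) = √(145.722³/(24·9.023)) = 119.538165
iter 1: u=0.609521  f(a)=+1.691e-01  f'(a)=-1.566e-01  a ← 119.538165 − (+1.691e-01/-1.566e-01) = 120.617654
iter 2: u=0.604066  f(a)=+2.318e-03  f'(a)=-1.524e-01  a ← 120.617654 − (+2.318e-03/-1.524e-01) = 120.632865
iter 3: u=0.603990  f(a)=+4.490e-07  f'(a)=-1.523e-01  a ← 120.632865 − (+4.490e-07/-1.523e-01) = 120.632868
iter 4: u=0.603990  f(a)=-2.842e-14  f'(a)=-1.523e-01  a ← 120.632868 − (-2.842e-14/-1.523e-01) = 120.632868
converged: |Δa| < 1e-12 after 4 iterations
sag = a·(cosh(S/(2a)) − 1) = 120.632868·(cosh(0.603990) − 1) = 22.680748
T_max/T_min = cosh(S/(2a)) = 1.188015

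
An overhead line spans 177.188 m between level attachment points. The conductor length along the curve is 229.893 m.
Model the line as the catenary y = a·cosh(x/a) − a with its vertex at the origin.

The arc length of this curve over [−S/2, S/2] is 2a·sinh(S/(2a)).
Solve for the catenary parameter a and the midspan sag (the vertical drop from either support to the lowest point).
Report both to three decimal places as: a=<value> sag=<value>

seed: a₀ = √(S³/(24(L−S))) = √(177.188³/(24·52.705)) = 66.316245
iter 1: u=1.335932  f(a)=+4.908e+00  f'(a)=-1.892e+00  a ← 66.316245 − (+4.908e+00/-1.892e+00) = 68.910523
iter 2: u=1.285638  f(a)=+3.027e-01  f'(a)=-1.665e+00  a ← 68.910523 − (+3.027e-01/-1.665e+00) = 69.092319
iter 3: u=1.282255  f(a)=+1.319e-03  f'(a)=-1.651e+00  a ← 69.092319 − (+1.319e-03/-1.651e+00) = 69.093118
iter 4: u=1.282241  f(a)=+2.527e-08  f'(a)=-1.651e+00  a ← 69.093118 − (+2.527e-08/-1.651e+00) = 69.093118
iter 5: u=1.282241  f(a)=+0.000e+00  f'(a)=-1.651e+00  a ← 69.093118 − (+0.000e+00/-1.651e+00) = 69.093118
converged: |Δa| < 1e-12 after 5 iterations
sag = a·(cosh(S/(2a)) − 1) = 69.093118·(cosh(1.282241) − 1) = 65.020852
T_max/T_min = cosh(S/(2a)) = 1.941061

a=69.093 sag=65.021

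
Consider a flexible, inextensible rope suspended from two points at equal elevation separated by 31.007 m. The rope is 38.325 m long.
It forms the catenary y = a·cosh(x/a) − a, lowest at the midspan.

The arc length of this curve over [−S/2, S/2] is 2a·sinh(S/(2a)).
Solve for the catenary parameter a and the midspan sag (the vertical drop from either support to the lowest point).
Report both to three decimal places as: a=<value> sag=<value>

seed: a₀ = √(S³/(24(L−S))) = √(31.007³/(24·7.318)) = 13.028302
iter 1: u=1.189986  f(a)=+5.360e-01  f'(a)=-1.291e+00  a ← 13.028302 − (+5.360e-01/-1.291e+00) = 13.443533
iter 2: u=1.153231  f(a)=+2.669e-02  f'(a)=-1.165e+00  a ← 13.443533 − (+2.669e-02/-1.165e+00) = 13.466441
iter 3: u=1.151269  f(a)=+7.386e-05  f'(a)=-1.159e+00  a ← 13.466441 − (+7.386e-05/-1.159e+00) = 13.466505
iter 4: u=1.151264  f(a)=+5.692e-10  f'(a)=-1.159e+00  a ← 13.466505 − (+5.692e-10/-1.159e+00) = 13.466505
iter 5: u=1.151264  f(a)=-1.421e-14  f'(a)=-1.159e+00  a ← 13.466505 − (-1.421e-14/-1.159e+00) = 13.466505
converged: |Δa| < 1e-12 after 5 iterations
sag = a·(cosh(S/(2a)) − 1) = 13.466505·(cosh(1.151264) − 1) = 9.954600
T_max/T_min = cosh(S/(2a)) = 1.739212

a=13.467 sag=9.955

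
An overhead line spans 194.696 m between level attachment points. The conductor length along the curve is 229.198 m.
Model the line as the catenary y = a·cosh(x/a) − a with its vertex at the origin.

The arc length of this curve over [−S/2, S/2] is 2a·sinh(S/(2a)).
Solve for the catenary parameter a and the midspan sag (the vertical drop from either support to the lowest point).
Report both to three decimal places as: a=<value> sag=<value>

a=96.821 sag=53.203

seed: a₀ = √(S³/(24(L−S))) = √(194.696³/(24·34.502)) = 94.407780
iter 1: u=1.031144  f(a)=+1.881e+00  f'(a)=-8.116e-01  a ← 94.407780 − (+1.881e+00/-8.116e-01) = 96.725747
iter 2: u=1.006433  f(a)=+7.152e-02  f'(a)=-7.510e-01  a ← 96.725747 − (+7.152e-02/-7.510e-01) = 96.820978
iter 3: u=1.005443  f(a)=+1.124e-04  f'(a)=-7.486e-01  a ← 96.820978 − (+1.124e-04/-7.486e-01) = 96.821128
iter 4: u=1.005442  f(a)=+2.786e-10  f'(a)=-7.486e-01  a ← 96.821128 − (+2.786e-10/-7.486e-01) = 96.821128
iter 5: u=1.005442  f(a)=+0.000e+00  f'(a)=-7.486e-01  a ← 96.821128 − (+0.000e+00/-7.486e-01) = 96.821128
converged: |Δa| < 1e-12 after 5 iterations
sag = a·(cosh(S/(2a)) − 1) = 96.821128·(cosh(1.005442) − 1) = 53.203076
T_max/T_min = cosh(S/(2a)) = 1.549499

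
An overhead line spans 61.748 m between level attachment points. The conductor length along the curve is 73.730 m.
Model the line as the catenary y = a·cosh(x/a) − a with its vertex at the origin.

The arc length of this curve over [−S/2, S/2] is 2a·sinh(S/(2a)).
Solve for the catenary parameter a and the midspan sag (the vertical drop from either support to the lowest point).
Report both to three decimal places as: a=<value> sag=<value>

seed: a₀ = √(S³/(24(L−S))) = √(61.748³/(24·11.982)) = 28.613044
iter 1: u=1.079018  f(a)=+7.172e-01  f'(a)=-9.392e-01  a ← 28.613044 − (+7.172e-01/-9.392e-01) = 29.376664
iter 2: u=1.050970  f(a)=+2.971e-02  f'(a)=-8.628e-01  a ← 29.376664 − (+2.971e-02/-8.628e-01) = 29.411101
iter 3: u=1.049740  f(a)=+5.588e-05  f'(a)=-8.596e-01  a ← 29.411101 − (+5.588e-05/-8.596e-01) = 29.411166
iter 4: u=1.049737  f(a)=+1.985e-10  f'(a)=-8.596e-01  a ← 29.411166 − (+1.985e-10/-8.596e-01) = 29.411166
iter 5: u=1.049737  f(a)=+1.421e-14  f'(a)=-8.596e-01  a ← 29.411166 − (+1.421e-14/-8.596e-01) = 29.411166
converged: |Δa| < 1e-12 after 5 iterations
sag = a·(cosh(S/(2a)) − 1) = 29.411166·(cosh(1.049737) − 1) = 17.748614
T_max/T_min = cosh(S/(2a)) = 1.603465

a=29.411 sag=17.749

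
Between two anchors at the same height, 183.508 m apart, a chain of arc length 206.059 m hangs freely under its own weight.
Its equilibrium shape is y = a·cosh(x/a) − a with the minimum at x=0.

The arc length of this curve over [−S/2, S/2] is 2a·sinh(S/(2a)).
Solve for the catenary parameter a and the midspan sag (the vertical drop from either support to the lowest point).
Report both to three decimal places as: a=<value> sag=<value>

a=108.771 sag=41.050

seed: a₀ = √(S³/(24(L−S))) = √(183.508³/(24·22.551)) = 106.854786
iter 1: u=0.858679  f(a)=+8.461e-01  f'(a)=-4.540e-01  a ← 106.854786 − (+8.461e-01/-4.540e-01) = 108.718330
iter 2: u=0.843961  f(a)=+2.264e-02  f'(a)=-4.300e-01  a ← 108.718330 − (+2.264e-02/-4.300e-01) = 108.770983
iter 3: u=0.843552  f(a)=+1.720e-05  f'(a)=-4.294e-01  a ← 108.770983 − (+1.720e-05/-4.294e-01) = 108.771023
iter 4: u=0.843552  f(a)=+9.948e-12  f'(a)=-4.294e-01  a ← 108.771023 − (+9.948e-12/-4.294e-01) = 108.771023
converged: |Δa| < 1e-12 after 4 iterations
sag = a·(cosh(S/(2a)) − 1) = 108.771023·(cosh(0.843552) − 1) = 41.049581
T_max/T_min = cosh(S/(2a)) = 1.377394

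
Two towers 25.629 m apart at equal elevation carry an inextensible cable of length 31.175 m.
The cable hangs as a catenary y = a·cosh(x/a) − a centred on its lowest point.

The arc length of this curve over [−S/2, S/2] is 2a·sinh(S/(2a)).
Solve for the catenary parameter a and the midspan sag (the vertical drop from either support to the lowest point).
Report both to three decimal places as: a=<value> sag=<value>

a=11.594 sag=7.832

seed: a₀ = √(S³/(24(L−S))) = √(25.629³/(24·5.546)) = 11.246100
iter 1: u=1.139462  f(a)=+3.714e-01  f'(a)=-1.120e+00  a ← 11.246100 − (+3.714e-01/-1.120e+00) = 11.577552
iter 2: u=1.106840  f(a)=+1.705e-02  f'(a)=-1.020e+00  a ← 11.577552 − (+1.705e-02/-1.020e+00) = 11.594274
iter 3: u=1.105244  f(a)=+3.977e-05  f'(a)=-1.015e+00  a ← 11.594274 − (+3.977e-05/-1.015e+00) = 11.594313
iter 4: u=1.105240  f(a)=+2.175e-10  f'(a)=-1.015e+00  a ← 11.594313 − (+2.175e-10/-1.015e+00) = 11.594313
iter 5: u=1.105240  f(a)=+1.421e-14  f'(a)=-1.015e+00  a ← 11.594313 − (+1.421e-14/-1.015e+00) = 11.594313
converged: |Δa| < 1e-12 after 5 iterations
sag = a·(cosh(S/(2a)) − 1) = 11.594313·(cosh(1.105240) − 1) = 7.832428
T_max/T_min = cosh(S/(2a)) = 1.675540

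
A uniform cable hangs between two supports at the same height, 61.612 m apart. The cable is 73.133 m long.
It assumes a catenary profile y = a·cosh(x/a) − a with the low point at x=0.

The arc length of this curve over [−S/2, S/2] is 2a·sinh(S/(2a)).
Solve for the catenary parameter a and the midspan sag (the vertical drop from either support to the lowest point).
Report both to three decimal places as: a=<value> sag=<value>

a=29.866 sag=17.347

seed: a₀ = √(S³/(24(L−S))) = √(61.612³/(24·11.521)) = 29.083539
iter 1: u=1.059225  f(a)=+6.638e-01  f'(a)=-8.848e-01  a ← 29.083539 − (+6.638e-01/-8.848e-01) = 29.833814
iter 2: u=1.032587  f(a)=+2.656e-02  f'(a)=-8.153e-01  a ← 29.833814 − (+2.656e-02/-8.153e-01) = 29.866386
iter 3: u=1.031461  f(a)=+4.642e-05  f'(a)=-8.124e-01  a ← 29.866386 − (+4.642e-05/-8.124e-01) = 29.866443
iter 4: u=1.031459  f(a)=+1.424e-10  f'(a)=-8.124e-01  a ← 29.866443 − (+1.424e-10/-8.124e-01) = 29.866443
iter 5: u=1.031459  f(a)=+0.000e+00  f'(a)=-8.124e-01  a ← 29.866443 − (+0.000e+00/-8.124e-01) = 29.866443
converged: |Δa| < 1e-12 after 5 iterations
sag = a·(cosh(S/(2a)) − 1) = 29.866443·(cosh(1.031459) − 1) = 17.347044
T_max/T_min = cosh(S/(2a)) = 1.580821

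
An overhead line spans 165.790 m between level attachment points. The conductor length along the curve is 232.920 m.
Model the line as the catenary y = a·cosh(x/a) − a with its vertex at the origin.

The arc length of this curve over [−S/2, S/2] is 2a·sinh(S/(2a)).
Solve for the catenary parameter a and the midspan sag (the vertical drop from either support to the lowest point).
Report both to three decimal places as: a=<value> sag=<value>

a=56.153 sag=73.138

seed: a₀ = √(S³/(24(L−S))) = √(165.790³/(24·67.130)) = 53.183088
iter 1: u=1.558672  f(a)=+8.642e+00  f'(a)=-3.193e+00  a ← 53.183088 − (+8.642e+00/-3.193e+00) = 55.889368
iter 2: u=1.483198  f(a)=+7.035e-01  f'(a)=-2.693e+00  a ← 55.889368 − (+7.035e-01/-2.693e+00) = 56.150602
iter 3: u=1.476298  f(a)=+5.574e-03  f'(a)=-2.650e+00  a ← 56.150602 − (+5.574e-03/-2.650e+00) = 56.152705
iter 4: u=1.476242  f(a)=+3.560e-07  f'(a)=-2.650e+00  a ← 56.152705 − (+3.560e-07/-2.650e+00) = 56.152705
iter 5: u=1.476242  f(a)=-2.842e-14  f'(a)=-2.650e+00  a ← 56.152705 − (-2.842e-14/-2.650e+00) = 56.152705
converged: |Δa| < 1e-12 after 5 iterations
sag = a·(cosh(S/(2a)) − 1) = 56.152705·(cosh(1.476242) − 1) = 73.137889
T_max/T_min = cosh(S/(2a)) = 2.302482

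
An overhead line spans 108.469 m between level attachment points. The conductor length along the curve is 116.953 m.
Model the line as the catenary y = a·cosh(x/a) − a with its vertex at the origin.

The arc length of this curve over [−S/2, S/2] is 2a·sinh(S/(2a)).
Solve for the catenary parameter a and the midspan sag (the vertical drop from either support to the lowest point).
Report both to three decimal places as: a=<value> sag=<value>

seed: a₀ = √(S³/(24(L−S))) = √(108.469³/(24·8.484)) = 79.168516
iter 1: u=0.685051  f(a)=+2.013e-01  f'(a)=-2.246e-01  a ← 79.168516 − (+2.013e-01/-2.246e-01) = 80.065014
iter 2: u=0.677381  f(a)=+3.471e-03  f'(a)=-2.169e-01  a ← 80.065014 − (+3.471e-03/-2.169e-01) = 80.081017
iter 3: u=0.677245  f(a)=+1.072e-06  f'(a)=-2.167e-01  a ← 80.081017 − (+1.072e-06/-2.167e-01) = 80.081022
iter 4: u=0.677245  f(a)=+1.137e-13  f'(a)=-2.167e-01  a ← 80.081022 − (+1.137e-13/-2.167e-01) = 80.081022
converged: |Δa| < 1e-12 after 4 iterations
sag = a·(cosh(S/(2a)) − 1) = 80.081022·(cosh(0.677245) − 1) = 19.077796
T_max/T_min = cosh(S/(2a)) = 1.238231

a=80.081 sag=19.078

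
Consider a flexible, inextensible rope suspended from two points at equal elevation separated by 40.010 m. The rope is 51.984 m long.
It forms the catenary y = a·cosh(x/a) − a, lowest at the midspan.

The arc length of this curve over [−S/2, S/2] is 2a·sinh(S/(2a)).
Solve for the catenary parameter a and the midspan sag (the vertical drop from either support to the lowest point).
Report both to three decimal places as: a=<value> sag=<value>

a=15.558 sag=14.735

seed: a₀ = √(S³/(24(L−S))) = √(40.010³/(24·11.974)) = 14.928892
iter 1: u=1.340019  f(a)=+1.122e+00  f'(a)=-1.911e+00  a ← 14.928892 − (+1.122e+00/-1.911e+00) = 15.516028
iter 2: u=1.289312  f(a)=+6.960e-02  f'(a)=-1.681e+00  a ← 15.516028 − (+6.960e-02/-1.681e+00) = 15.557433
iter 3: u=1.285880  f(a)=+3.069e-04  f'(a)=-1.666e+00  a ← 15.557433 − (+3.069e-04/-1.666e+00) = 15.557617
iter 4: u=1.285865  f(a)=+6.024e-09  f'(a)=-1.666e+00  a ← 15.557617 − (+6.024e-09/-1.666e+00) = 15.557617
iter 5: u=1.285865  f(a)=+1.421e-14  f'(a)=-1.666e+00  a ← 15.557617 − (+1.421e-14/-1.666e+00) = 15.557617
converged: |Δa| < 1e-12 after 5 iterations
sag = a·(cosh(S/(2a)) − 1) = 15.557617·(cosh(1.285865) − 1) = 14.734684
T_max/T_min = cosh(S/(2a)) = 1.947104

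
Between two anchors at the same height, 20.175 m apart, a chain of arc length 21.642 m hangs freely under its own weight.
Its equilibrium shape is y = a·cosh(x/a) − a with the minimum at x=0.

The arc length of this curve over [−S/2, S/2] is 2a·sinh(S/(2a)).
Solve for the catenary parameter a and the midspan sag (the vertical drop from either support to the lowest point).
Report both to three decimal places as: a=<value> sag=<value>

a=15.436 sag=3.415

seed: a₀ = √(S³/(24(L−S))) = √(20.175³/(24·1.467)) = 15.272131
iter 1: u=0.660517  f(a)=+3.234e-02  f'(a)=-2.006e-01  a ← 15.272131 − (+3.234e-02/-2.006e-01) = 15.433304
iter 2: u=0.653619  f(a)=+5.190e-04  f'(a)=-1.942e-01  a ← 15.433304 − (+5.190e-04/-1.942e-01) = 15.435976
iter 3: u=0.653506  f(a)=+1.386e-07  f'(a)=-1.941e-01  a ← 15.435976 − (+1.386e-07/-1.941e-01) = 15.435977
iter 4: u=0.653506  f(a)=+1.066e-14  f'(a)=-1.941e-01  a ← 15.435977 − (+1.066e-14/-1.941e-01) = 15.435977
converged: |Δa| < 1e-12 after 4 iterations
sag = a·(cosh(S/(2a)) − 1) = 15.435977·(cosh(0.653506) − 1) = 3.415109
T_max/T_min = cosh(S/(2a)) = 1.221243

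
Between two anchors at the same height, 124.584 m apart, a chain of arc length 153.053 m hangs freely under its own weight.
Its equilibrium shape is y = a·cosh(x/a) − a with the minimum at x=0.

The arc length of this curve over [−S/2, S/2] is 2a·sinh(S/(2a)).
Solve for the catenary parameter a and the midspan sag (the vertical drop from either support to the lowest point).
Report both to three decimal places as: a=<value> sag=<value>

seed: a₀ = √(S³/(24(L−S))) = √(124.584³/(24·28.469)) = 53.198781
iter 1: u=1.170929  f(a)=+2.017e+00  f'(a)=-1.224e+00  a ← 53.198781 − (+2.017e+00/-1.224e+00) = 54.845784
iter 2: u=1.135766  f(a)=+9.744e-02  f'(a)=-1.109e+00  a ← 54.845784 − (+9.744e-02/-1.109e+00) = 54.933672
iter 3: u=1.133949  f(a)=+2.531e-04  f'(a)=-1.103e+00  a ← 54.933672 − (+2.531e-04/-1.103e+00) = 54.933901
iter 4: u=1.133945  f(a)=+1.717e-09  f'(a)=-1.103e+00  a ← 54.933901 − (+1.717e-09/-1.103e+00) = 54.933901
iter 5: u=1.133945  f(a)=+2.842e-14  f'(a)=-1.103e+00  a ← 54.933901 − (+2.842e-14/-1.103e+00) = 54.933901
converged: |Δa| < 1e-12 after 5 iterations
sag = a·(cosh(S/(2a)) − 1) = 54.933901·(cosh(1.133945) − 1) = 39.268215
T_max/T_min = cosh(S/(2a)) = 1.714827

a=54.934 sag=39.268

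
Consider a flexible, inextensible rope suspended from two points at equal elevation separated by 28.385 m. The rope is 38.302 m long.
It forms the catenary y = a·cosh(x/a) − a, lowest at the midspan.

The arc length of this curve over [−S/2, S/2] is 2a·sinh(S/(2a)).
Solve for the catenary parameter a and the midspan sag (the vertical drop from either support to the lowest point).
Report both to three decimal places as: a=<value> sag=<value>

a=10.280 sag=11.456

seed: a₀ = √(S³/(24(L−S))) = √(28.385³/(24·9.917)) = 9.802516
iter 1: u=1.447843  f(a)=+1.093e+00  f'(a)=-2.481e+00  a ← 9.802516 − (+1.093e+00/-2.481e+00) = 10.243086
iter 2: u=1.385569  f(a)=+7.799e-02  f'(a)=-2.138e+00  a ← 10.243086 − (+7.799e-02/-2.138e+00) = 10.279567
iter 3: u=1.380652  f(a)=+4.648e-04  f'(a)=-2.113e+00  a ← 10.279567 − (+4.648e-04/-2.113e+00) = 10.279787
iter 4: u=1.380622  f(a)=+1.672e-08  f'(a)=-2.112e+00  a ← 10.279787 − (+1.672e-08/-2.112e+00) = 10.279787
iter 5: u=1.380622  f(a)=-7.105e-15  f'(a)=-2.112e+00  a ← 10.279787 − (-7.105e-15/-2.112e+00) = 10.279787
converged: |Δa| < 1e-12 after 5 iterations
sag = a·(cosh(S/(2a)) − 1) = 10.279787·(cosh(1.380622) − 1) = 11.455779
T_max/T_min = cosh(S/(2a)) = 2.114399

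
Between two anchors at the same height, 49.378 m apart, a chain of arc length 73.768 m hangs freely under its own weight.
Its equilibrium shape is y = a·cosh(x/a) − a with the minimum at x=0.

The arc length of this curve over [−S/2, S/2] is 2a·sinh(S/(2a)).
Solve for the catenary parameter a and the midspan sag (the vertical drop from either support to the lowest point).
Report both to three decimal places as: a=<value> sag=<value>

seed: a₀ = √(S³/(24(L−S))) = √(49.378³/(24·24.390)) = 14.341307
iter 1: u=1.721531  f(a)=+3.880e+00  f'(a)=-4.522e+00  a ← 14.341307 − (+3.880e+00/-4.522e+00) = 15.199304
iter 2: u=1.624351  f(a)=+3.755e-01  f'(a)=-3.686e+00  a ← 15.199304 − (+3.755e-01/-3.686e+00) = 15.301174
iter 3: u=1.613536  f(a)=+4.348e-03  f'(a)=-3.601e+00  a ← 15.301174 − (+4.348e-03/-3.601e+00) = 15.302381
iter 4: u=1.613409  f(a)=+5.979e-07  f'(a)=-3.600e+00  a ← 15.302381 − (+5.979e-07/-3.600e+00) = 15.302381
iter 5: u=1.613409  f(a)=+0.000e+00  f'(a)=-3.600e+00  a ← 15.302381 − (+0.000e+00/-3.600e+00) = 15.302381
converged: |Δa| < 1e-12 after 5 iterations
sag = a·(cosh(S/(2a)) − 1) = 15.302381·(cosh(1.613409) − 1) = 24.629965
T_max/T_min = cosh(S/(2a)) = 2.609551

a=15.302 sag=24.630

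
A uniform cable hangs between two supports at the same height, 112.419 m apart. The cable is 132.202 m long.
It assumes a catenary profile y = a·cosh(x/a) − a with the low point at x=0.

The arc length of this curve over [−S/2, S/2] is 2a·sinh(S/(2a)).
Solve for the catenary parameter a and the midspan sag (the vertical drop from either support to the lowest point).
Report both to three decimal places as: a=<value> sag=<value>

a=56.092 sag=30.601

seed: a₀ = √(S³/(24(L−S))) = √(112.419³/(24·19.783)) = 54.702589
iter 1: u=1.027547  f(a)=+1.071e+00  f'(a)=-8.026e-01  a ← 54.702589 − (+1.071e+00/-8.026e-01) = 56.037056
iter 2: u=1.003077  f(a)=+4.044e-02  f'(a)=-7.430e-01  a ← 56.037056 − (+4.044e-02/-7.430e-01) = 56.091489
iter 3: u=1.002104  f(a)=+6.269e-05  f'(a)=-7.407e-01  a ← 56.091489 − (+6.269e-05/-7.407e-01) = 56.091574
iter 4: u=1.002102  f(a)=+1.511e-10  f'(a)=-7.407e-01  a ← 56.091574 − (+1.511e-10/-7.407e-01) = 56.091574
iter 5: u=1.002102  f(a)=+2.842e-14  f'(a)=-7.407e-01  a ← 56.091574 − (+2.842e-14/-7.407e-01) = 56.091574
converged: |Δa| < 1e-12 after 5 iterations
sag = a·(cosh(S/(2a)) − 1) = 56.091574·(cosh(1.002102) − 1) = 30.601026
T_max/T_min = cosh(S/(2a)) = 1.545555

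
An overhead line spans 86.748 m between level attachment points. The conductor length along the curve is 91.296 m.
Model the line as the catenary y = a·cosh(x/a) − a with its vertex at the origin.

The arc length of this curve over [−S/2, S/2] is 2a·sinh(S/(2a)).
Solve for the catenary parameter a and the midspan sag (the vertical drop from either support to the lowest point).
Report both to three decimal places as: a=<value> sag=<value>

a=77.935 sag=12.384

seed: a₀ = √(S³/(24(L−S))) = √(86.748³/(24·4.548)) = 77.334513
iter 1: u=0.560862  f(a)=+7.207e-02  f'(a)=-1.214e-01  a ← 77.334513 − (+7.207e-02/-1.214e-01) = 77.928367
iter 2: u=0.556588  f(a)=+8.386e-04  f'(a)=-1.186e-01  a ← 77.928367 − (+8.386e-04/-1.186e-01) = 77.935441
iter 3: u=0.556538  f(a)=+1.165e-07  f'(a)=-1.185e-01  a ← 77.935441 − (+1.165e-07/-1.185e-01) = 77.935442
iter 4: u=0.556538  f(a)=+0.000e+00  f'(a)=-1.185e-01  a ← 77.935442 − (+0.000e+00/-1.185e-01) = 77.935442
converged: |Δa| < 1e-12 after 4 iterations
sag = a·(cosh(S/(2a)) − 1) = 77.935442·(cosh(0.556538) − 1) = 12.384395
T_max/T_min = cosh(S/(2a)) = 1.158906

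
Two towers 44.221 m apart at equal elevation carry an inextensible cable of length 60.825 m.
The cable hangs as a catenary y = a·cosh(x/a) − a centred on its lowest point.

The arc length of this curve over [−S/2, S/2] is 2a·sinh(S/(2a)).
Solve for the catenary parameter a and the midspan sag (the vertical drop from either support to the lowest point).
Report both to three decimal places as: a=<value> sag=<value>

a=15.498 sag=18.636

seed: a₀ = √(S³/(24(L−S))) = √(44.221³/(24·16.604)) = 14.730953
iter 1: u=1.500955  f(a)=+1.974e+00  f'(a)=-2.805e+00  a ← 14.730953 − (+1.974e+00/-2.805e+00) = 15.434702
iter 2: u=1.432519  f(a)=+1.503e-01  f'(a)=-2.393e+00  a ← 15.434702 − (+1.503e-01/-2.393e+00) = 15.497506
iter 3: u=1.426713  f(a)=+1.029e-03  f'(a)=-2.360e+00  a ← 15.497506 − (+1.029e-03/-2.360e+00) = 15.497942
iter 4: u=1.426673  f(a)=+4.904e-08  f'(a)=-2.360e+00  a ← 15.497942 − (+4.904e-08/-2.360e+00) = 15.497942
iter 5: u=1.426673  f(a)=+7.105e-15  f'(a)=-2.360e+00  a ← 15.497942 − (+7.105e-15/-2.360e+00) = 15.497942
converged: |Δa| < 1e-12 after 5 iterations
sag = a·(cosh(S/(2a)) − 1) = 15.497942·(cosh(1.426673) − 1) = 18.635712
T_max/T_min = cosh(S/(2a)) = 2.202464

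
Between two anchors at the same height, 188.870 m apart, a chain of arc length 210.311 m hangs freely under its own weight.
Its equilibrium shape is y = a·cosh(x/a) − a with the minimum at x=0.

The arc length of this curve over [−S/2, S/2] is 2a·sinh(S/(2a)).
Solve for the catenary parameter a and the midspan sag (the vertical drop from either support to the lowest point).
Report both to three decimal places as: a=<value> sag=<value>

a=116.323 sag=40.485

seed: a₀ = √(S³/(24(L−S))) = √(188.870³/(24·21.441)) = 114.423791
iter 1: u=0.825309  f(a)=+7.422e-01  f'(a)=-4.009e-01  a ← 114.423791 − (+7.422e-01/-4.009e-01) = 116.274947
iter 2: u=0.812170  f(a)=+1.839e-02  f'(a)=-3.813e-01  a ← 116.274947 − (+1.839e-02/-3.813e-01) = 116.323191
iter 3: u=0.811833  f(a)=+1.193e-05  f'(a)=-3.808e-01  a ← 116.323191 − (+1.193e-05/-3.808e-01) = 116.323222
iter 4: u=0.811833  f(a)=+5.059e-12  f'(a)=-3.808e-01  a ← 116.323222 − (+5.059e-12/-3.808e-01) = 116.323222
converged: |Δa| < 1e-12 after 4 iterations
sag = a·(cosh(S/(2a)) − 1) = 116.323222·(cosh(0.811833) − 1) = 40.484849
T_max/T_min = cosh(S/(2a)) = 1.348038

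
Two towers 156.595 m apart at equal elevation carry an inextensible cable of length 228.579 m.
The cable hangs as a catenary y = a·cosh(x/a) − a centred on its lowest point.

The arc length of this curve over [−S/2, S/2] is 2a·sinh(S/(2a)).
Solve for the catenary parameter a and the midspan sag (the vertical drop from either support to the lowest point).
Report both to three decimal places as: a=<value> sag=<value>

a=50.104 sag=74.686

seed: a₀ = √(S³/(24(L−S))) = √(156.595³/(24·71.984)) = 47.145824
iter 1: u=1.660752  f(a)=+1.060e+01  f'(a)=-3.983e+00  a ← 47.145824 − (+1.060e+01/-3.983e+00) = 49.808086
iter 2: u=1.571984  f(a)=+9.645e-01  f'(a)=-3.289e+00  a ← 49.808086 − (+9.645e-01/-3.289e+00) = 50.101366
iter 3: u=1.562782  f(a)=+9.743e-03  f'(a)=-3.223e+00  a ← 50.101366 − (+9.743e-03/-3.223e+00) = 50.104389
iter 4: u=1.562687  f(a)=+1.016e-06  f'(a)=-3.222e+00  a ← 50.104389 − (+1.016e-06/-3.222e+00) = 50.104389
iter 5: u=1.562687  f(a)=+2.842e-14  f'(a)=-3.222e+00  a ← 50.104389 − (+2.842e-14/-3.222e+00) = 50.104389
converged: |Δa| < 1e-12 after 5 iterations
sag = a·(cosh(S/(2a)) − 1) = 50.104389·(cosh(1.562687) − 1) = 74.685593
T_max/T_min = cosh(S/(2a)) = 2.490600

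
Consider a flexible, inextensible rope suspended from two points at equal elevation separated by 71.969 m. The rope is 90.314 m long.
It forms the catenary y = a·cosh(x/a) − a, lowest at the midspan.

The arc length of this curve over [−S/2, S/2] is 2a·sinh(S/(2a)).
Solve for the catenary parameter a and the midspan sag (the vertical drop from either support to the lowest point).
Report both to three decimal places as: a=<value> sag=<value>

a=30.150 sag=24.147

seed: a₀ = √(S³/(24(L−S))) = √(71.969³/(24·18.345)) = 29.097369
iter 1: u=1.236693  f(a)=+1.455e+00  f'(a)=-1.465e+00  a ← 29.097369 − (+1.455e+00/-1.465e+00) = 30.090821
iter 2: u=1.195863  f(a)=+7.784e-02  f'(a)=-1.312e+00  a ← 30.090821 − (+7.784e-02/-1.312e+00) = 30.150162
iter 3: u=1.193509  f(a)=+2.506e-04  f'(a)=-1.303e+00  a ← 30.150162 − (+2.506e-04/-1.303e+00) = 30.150354
iter 4: u=1.193502  f(a)=+2.617e-09  f'(a)=-1.303e+00  a ← 30.150354 − (+2.617e-09/-1.303e+00) = 30.150354
iter 5: u=1.193502  f(a)=+0.000e+00  f'(a)=-1.303e+00  a ← 30.150354 − (+0.000e+00/-1.303e+00) = 30.150354
converged: |Δa| < 1e-12 after 5 iterations
sag = a·(cosh(S/(2a)) − 1) = 30.150354·(cosh(1.193502) − 1) = 24.146962
T_max/T_min = cosh(S/(2a)) = 1.800885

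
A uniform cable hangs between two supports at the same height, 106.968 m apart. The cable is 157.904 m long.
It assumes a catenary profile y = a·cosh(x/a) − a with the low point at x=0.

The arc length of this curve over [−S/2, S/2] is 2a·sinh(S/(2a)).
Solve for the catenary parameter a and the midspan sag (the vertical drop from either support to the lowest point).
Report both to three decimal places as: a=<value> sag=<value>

a=33.693 sag=52.148

seed: a₀ = √(S³/(24(L−S))) = √(106.968³/(24·50.936)) = 31.641916
iter 1: u=1.690290  f(a)=+7.792e+00  f'(a)=-4.238e+00  a ← 31.641916 − (+7.792e+00/-4.238e+00) = 33.480257
iter 2: u=1.597479  f(a)=+7.306e-01  f'(a)=-3.478e+00  a ← 33.480257 − (+7.306e-01/-3.478e+00) = 33.690349
iter 3: u=1.587517  f(a)=+7.892e-03  f'(a)=-3.403e+00  a ← 33.690349 − (+7.892e-03/-3.403e+00) = 33.692669
iter 4: u=1.587408  f(a)=+9.429e-07  f'(a)=-3.402e+00  a ← 33.692669 − (+9.429e-07/-3.402e+00) = 33.692669
iter 5: u=1.587408  f(a)=+2.842e-14  f'(a)=-3.402e+00  a ← 33.692669 − (+2.842e-14/-3.402e+00) = 33.692669
converged: |Δa| < 1e-12 after 5 iterations
sag = a·(cosh(S/(2a)) − 1) = 33.692669·(cosh(1.587408) − 1) = 52.147964
T_max/T_min = cosh(S/(2a)) = 2.547754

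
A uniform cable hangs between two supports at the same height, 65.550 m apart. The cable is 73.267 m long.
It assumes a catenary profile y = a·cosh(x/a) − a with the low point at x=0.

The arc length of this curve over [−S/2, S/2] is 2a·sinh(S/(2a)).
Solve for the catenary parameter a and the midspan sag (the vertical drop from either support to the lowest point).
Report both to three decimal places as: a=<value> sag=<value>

seed: a₀ = √(S³/(24(L−S))) = √(65.550³/(24·7.717)) = 38.996818
iter 1: u=0.840453  f(a)=+2.772e-01  f'(a)=-4.244e-01  a ← 38.996818 − (+2.772e-01/-4.244e-01) = 39.649854
iter 2: u=0.826611  f(a)=+7.116e-03  f'(a)=-4.029e-01  a ← 39.649854 − (+7.116e-03/-4.029e-01) = 39.667515
iter 3: u=0.826243  f(a)=+4.964e-06  f'(a)=-4.023e-01  a ← 39.667515 − (+4.964e-06/-4.023e-01) = 39.667527
iter 4: u=0.826243  f(a)=+2.416e-12  f'(a)=-4.023e-01  a ← 39.667527 − (+2.416e-12/-4.023e-01) = 39.667527
converged: |Δa| < 1e-12 after 4 iterations
sag = a·(cosh(S/(2a)) − 1) = 39.667527·(cosh(0.826243) − 1) = 14.328084
T_max/T_min = cosh(S/(2a)) = 1.361204

a=39.668 sag=14.328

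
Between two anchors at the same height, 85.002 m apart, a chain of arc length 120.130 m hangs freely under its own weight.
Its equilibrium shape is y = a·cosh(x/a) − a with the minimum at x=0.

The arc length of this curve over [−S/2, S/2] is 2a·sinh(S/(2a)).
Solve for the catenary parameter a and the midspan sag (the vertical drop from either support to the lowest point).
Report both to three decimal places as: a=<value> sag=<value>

a=28.526 sag=37.968

seed: a₀ = √(S³/(24(L−S))) = √(85.002³/(24·35.128)) = 26.990528
iter 1: u=1.574664  f(a)=+4.621e+00  f'(a)=-3.308e+00  a ← 26.990528 − (+4.621e+00/-3.308e+00) = 28.387415
iter 2: u=1.497178  f(a)=+3.830e-01  f'(a)=-2.781e+00  a ← 28.387415 − (+3.830e-01/-2.781e+00) = 28.525150
iter 3: u=1.489948  f(a)=+3.156e-03  f'(a)=-2.735e+00  a ← 28.525150 − (+3.156e-03/-2.735e+00) = 28.526304
iter 4: u=1.489888  f(a)=+2.182e-07  f'(a)=-2.735e+00  a ← 28.526304 − (+2.182e-07/-2.735e+00) = 28.526304
iter 5: u=1.489888  f(a)=+0.000e+00  f'(a)=-2.735e+00  a ← 28.526304 − (+0.000e+00/-2.735e+00) = 28.526304
converged: |Δa| < 1e-12 after 5 iterations
sag = a·(cosh(S/(2a)) − 1) = 28.526304·(cosh(1.489888) − 1) = 37.968464
T_max/T_min = cosh(S/(2a)) = 2.330998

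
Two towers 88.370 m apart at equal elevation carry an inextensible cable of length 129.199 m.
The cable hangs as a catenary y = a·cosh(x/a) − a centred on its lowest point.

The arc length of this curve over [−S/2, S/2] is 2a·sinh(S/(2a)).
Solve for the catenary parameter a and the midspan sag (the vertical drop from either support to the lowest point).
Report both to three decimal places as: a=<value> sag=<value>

a=28.211 sag=42.280

seed: a₀ = √(S³/(24(L−S))) = √(88.370³/(24·40.829)) = 26.537945
iter 1: u=1.664974  f(a)=+6.047e+00  f'(a)=-4.019e+00  a ← 26.537945 − (+6.047e+00/-4.019e+00) = 28.042682
iter 2: u=1.575634  f(a)=+5.525e-01  f'(a)=-3.315e+00  a ← 28.042682 − (+5.525e-01/-3.315e+00) = 28.209326
iter 3: u=1.566326  f(a)=+5.635e-03  f'(a)=-3.248e+00  a ← 28.209326 − (+5.635e-03/-3.248e+00) = 28.211061
iter 4: u=1.566230  f(a)=+5.994e-07  f'(a)=-3.247e+00  a ← 28.211061 − (+5.994e-07/-3.247e+00) = 28.211061
iter 5: u=1.566230  f(a)=+0.000e+00  f'(a)=-3.247e+00  a ← 28.211061 − (+0.000e+00/-3.247e+00) = 28.211061
converged: |Δa| < 1e-12 after 5 iterations
sag = a·(cosh(S/(2a)) − 1) = 28.211061·(cosh(1.566230) − 1) = 42.279785
T_max/T_min = cosh(S/(2a)) = 2.498695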